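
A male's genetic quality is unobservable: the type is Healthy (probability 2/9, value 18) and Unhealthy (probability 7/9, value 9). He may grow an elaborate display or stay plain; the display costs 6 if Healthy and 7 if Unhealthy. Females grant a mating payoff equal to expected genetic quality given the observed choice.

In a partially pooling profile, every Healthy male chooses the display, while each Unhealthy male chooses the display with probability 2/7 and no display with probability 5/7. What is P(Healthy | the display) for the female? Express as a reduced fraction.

P(the display) = (2/9)·1 + (7/9)·(2/7) = 4/9.
By Bayes' rule, P(Healthy | the display) = (2/9) / (4/9) = 1/2.

1/2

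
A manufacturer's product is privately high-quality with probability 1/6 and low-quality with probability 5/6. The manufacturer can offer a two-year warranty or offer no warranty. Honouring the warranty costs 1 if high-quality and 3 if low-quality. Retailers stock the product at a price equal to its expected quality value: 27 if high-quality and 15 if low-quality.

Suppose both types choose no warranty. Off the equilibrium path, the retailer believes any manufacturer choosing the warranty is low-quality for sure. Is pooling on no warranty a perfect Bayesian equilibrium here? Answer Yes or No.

On path, the retailer holds the prior and pays 1/6·27 + 5/6·15 = 17. Off path (the warranty), believing low-quality, it pays 15.
high-quality: no warranty nets 17; the warranty nets 15 − 1 = 14. high-quality stays.
low-quality: no warranty nets 17; the warranty nets 15 − 3 = 12. low-quality stays.
No type deviates, so pooling is sustained.

Yes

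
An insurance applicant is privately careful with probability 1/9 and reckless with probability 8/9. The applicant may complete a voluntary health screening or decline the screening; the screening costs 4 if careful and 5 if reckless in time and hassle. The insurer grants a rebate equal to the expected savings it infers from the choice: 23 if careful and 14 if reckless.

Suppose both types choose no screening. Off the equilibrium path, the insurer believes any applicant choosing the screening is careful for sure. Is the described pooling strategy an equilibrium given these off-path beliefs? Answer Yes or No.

On path, the insurer holds the prior and pays 1/9·23 + 8/9·14 = 15. Off path (the screening), believing careful, it pays 23.
careful: no screening nets 15; the screening nets 23 − 4 = 19. careful would deviate.
reckless: no screening nets 15; the screening nets 23 − 5 = 18. reckless would deviate.
A type deviates, so pooling fails.

No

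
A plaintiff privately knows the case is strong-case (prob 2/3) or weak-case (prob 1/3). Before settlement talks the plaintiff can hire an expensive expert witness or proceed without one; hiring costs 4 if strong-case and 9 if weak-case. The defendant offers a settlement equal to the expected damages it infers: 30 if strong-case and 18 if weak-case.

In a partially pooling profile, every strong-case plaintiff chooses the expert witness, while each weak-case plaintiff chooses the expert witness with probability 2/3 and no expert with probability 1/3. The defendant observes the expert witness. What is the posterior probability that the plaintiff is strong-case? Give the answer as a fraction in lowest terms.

P(the expert witness) = (2/3)·1 + (1/3)·(2/3) = 8/9.
By Bayes' rule, P(strong-case | the expert witness) = (2/3) / (8/9) = 3/4.

3/4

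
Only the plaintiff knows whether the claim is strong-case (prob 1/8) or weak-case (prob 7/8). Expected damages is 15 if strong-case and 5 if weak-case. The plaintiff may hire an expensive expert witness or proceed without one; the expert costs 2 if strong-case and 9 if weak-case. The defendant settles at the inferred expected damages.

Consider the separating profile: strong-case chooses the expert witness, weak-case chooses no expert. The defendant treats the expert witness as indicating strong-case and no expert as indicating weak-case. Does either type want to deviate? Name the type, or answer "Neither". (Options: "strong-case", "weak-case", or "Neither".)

The expert witness pays 15; no expert pays 5.
strong-case: assigned the expert witness, nets 15 − 2 = 13; deviating to no expert nets 5.
weak-case: assigned no expert, nets 5; deviating to the expert witness nets 15 − 9 = 6.
The weak-case type gains 1 by deviating.

weak-case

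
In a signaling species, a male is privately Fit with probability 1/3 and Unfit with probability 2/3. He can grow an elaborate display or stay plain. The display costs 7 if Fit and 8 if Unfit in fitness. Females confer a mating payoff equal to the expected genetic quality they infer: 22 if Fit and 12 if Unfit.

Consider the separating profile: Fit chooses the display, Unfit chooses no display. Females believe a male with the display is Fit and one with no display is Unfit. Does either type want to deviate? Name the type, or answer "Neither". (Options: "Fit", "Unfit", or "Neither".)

Unfit

The display pays 22; no display pays 12.
Fit: assigned the display, nets 22 − 7 = 15; deviating to no display nets 12.
Unfit: assigned no display, nets 12; deviating to the display nets 22 − 8 = 14.
The Unfit type gains 2 by deviating.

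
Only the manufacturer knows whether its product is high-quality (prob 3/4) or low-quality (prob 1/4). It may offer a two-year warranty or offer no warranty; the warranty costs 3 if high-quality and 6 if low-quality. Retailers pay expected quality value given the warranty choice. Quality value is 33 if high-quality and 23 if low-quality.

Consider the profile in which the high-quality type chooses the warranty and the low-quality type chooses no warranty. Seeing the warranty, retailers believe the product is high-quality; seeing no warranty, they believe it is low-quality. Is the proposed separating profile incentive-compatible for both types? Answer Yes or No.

Under these beliefs, the warranty earns price 33 and no warranty earns price 23.
high-quality: the warranty nets 33 − 3 = 30; no warranty nets 23. high-quality prefers the warranty.
low-quality: the warranty nets 33 − 6 = 27; no warranty nets 23. low-quality would deviate to the warranty.
low-quality has a profitable deviation, so the profile is not an equilibrium.

No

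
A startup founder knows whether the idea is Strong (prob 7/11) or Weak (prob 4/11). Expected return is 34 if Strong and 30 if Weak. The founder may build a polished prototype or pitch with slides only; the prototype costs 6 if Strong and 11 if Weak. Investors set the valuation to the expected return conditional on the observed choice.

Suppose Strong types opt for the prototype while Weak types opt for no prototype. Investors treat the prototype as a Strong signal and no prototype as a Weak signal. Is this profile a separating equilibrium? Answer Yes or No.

No

Under these beliefs, the prototype earns valuation 34 and no prototype earns valuation 30.
Strong: the prototype nets 34 − 6 = 28; no prototype nets 30. Strong would deviate to no prototype.
Weak: the prototype nets 34 − 11 = 23; no prototype nets 30. Weak prefers no prototype.
Strong has a profitable deviation, so the profile is not an equilibrium.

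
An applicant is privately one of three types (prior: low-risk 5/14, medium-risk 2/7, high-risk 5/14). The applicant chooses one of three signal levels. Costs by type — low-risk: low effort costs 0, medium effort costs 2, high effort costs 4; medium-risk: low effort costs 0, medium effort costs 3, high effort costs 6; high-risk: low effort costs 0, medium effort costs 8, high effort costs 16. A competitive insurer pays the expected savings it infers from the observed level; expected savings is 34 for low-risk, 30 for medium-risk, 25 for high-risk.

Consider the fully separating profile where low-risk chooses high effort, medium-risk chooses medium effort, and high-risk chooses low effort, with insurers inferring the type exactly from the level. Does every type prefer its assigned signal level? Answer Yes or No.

No

Separating rebates: high effort → 34, medium effort → 30, low effort → 25.
low-risk (assigned high effort): low effort: 25 − 0 = 25; medium effort: 30 − 2 = 28; high effort: 34 − 4 = 30. low-risk stays.
medium-risk (assigned medium effort): low effort: 25 − 0 = 25; medium effort: 30 − 3 = 27; high effort: 34 − 6 = 28. medium-risk prefers high effort.
high-risk (assigned low effort): low effort: 25 − 0 = 25; medium effort: 30 − 8 = 22; high effort: 34 − 16 = 18. high-risk stays.
At least one type deviates; the separating profile fails.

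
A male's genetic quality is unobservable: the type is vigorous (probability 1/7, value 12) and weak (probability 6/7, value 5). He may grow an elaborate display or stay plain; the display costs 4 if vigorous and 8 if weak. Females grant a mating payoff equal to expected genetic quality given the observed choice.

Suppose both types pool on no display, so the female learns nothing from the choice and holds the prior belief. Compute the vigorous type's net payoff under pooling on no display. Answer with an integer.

Pooled mating payoff = 1/7·12 + 6/7·5 = 6.
vigorous pays no cost for no display, so net payoff = 6.

6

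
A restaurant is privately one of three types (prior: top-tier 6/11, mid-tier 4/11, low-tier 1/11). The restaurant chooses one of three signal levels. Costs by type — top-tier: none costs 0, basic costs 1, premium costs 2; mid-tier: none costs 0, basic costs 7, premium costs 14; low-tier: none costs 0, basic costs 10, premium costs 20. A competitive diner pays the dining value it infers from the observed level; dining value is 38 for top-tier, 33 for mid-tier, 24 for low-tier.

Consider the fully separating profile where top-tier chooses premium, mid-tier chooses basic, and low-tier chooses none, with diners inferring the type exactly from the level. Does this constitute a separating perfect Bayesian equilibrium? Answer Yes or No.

Yes

Separating price premiums: premium → 38, basic → 33, none → 24.
top-tier (assigned premium): none: 24 − 0 = 24; basic: 33 − 1 = 32; premium: 38 − 2 = 36. top-tier stays.
mid-tier (assigned basic): none: 24 − 0 = 24; basic: 33 − 7 = 26; premium: 38 − 14 = 24. mid-tier stays.
low-tier (assigned none): none: 24 − 0 = 24; basic: 33 − 10 = 23; premium: 38 − 20 = 18. low-tier stays.
Every type prefers its assigned level; separation holds.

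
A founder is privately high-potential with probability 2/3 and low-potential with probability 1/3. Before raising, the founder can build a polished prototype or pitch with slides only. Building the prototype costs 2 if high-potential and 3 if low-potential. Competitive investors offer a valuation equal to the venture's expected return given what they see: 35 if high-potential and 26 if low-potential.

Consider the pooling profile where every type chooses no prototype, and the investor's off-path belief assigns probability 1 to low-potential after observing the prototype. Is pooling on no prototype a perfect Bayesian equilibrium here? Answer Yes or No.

On path, the investor holds the prior and pays 2/3·35 + 1/3·26 = 32. Off path (the prototype), believing low-potential, it pays 26.
high-potential: no prototype nets 32; the prototype nets 26 − 2 = 24. high-potential stays.
low-potential: no prototype nets 32; the prototype nets 26 − 3 = 23. low-potential stays.
No type deviates, so pooling is sustained.

Yes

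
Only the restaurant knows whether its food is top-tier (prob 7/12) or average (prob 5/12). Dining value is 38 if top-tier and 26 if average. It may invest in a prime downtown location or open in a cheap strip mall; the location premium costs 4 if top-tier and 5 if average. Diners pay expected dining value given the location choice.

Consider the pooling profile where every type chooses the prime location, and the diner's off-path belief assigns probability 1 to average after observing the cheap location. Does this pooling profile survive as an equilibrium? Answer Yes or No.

On path, the diner holds the prior and pays 7/12·38 + 5/12·26 = 33. Off path (the cheap location), believing average, it pays 26.
top-tier: the prime location nets 33 − 4 = 29; the cheap location nets 26. top-tier stays.
average: the prime location nets 33 − 5 = 28; the cheap location nets 26. average stays.
No type deviates, so pooling is sustained.

Yes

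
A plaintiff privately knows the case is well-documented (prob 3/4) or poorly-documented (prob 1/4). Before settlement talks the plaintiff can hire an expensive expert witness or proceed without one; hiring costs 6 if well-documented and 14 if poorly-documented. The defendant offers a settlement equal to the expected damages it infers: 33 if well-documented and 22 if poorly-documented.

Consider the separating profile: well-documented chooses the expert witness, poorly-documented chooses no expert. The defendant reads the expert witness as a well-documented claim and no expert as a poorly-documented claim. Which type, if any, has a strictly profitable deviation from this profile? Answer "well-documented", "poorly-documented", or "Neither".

The expert witness pays 33; no expert pays 22.
well-documented: assigned the expert witness, nets 33 − 6 = 27; deviating to no expert nets 22.
poorly-documented: assigned no expert, nets 22; deviating to the expert witness nets 33 − 14 = 19.
Both types strictly prefer their assigned action; no profitable deviation.

Neither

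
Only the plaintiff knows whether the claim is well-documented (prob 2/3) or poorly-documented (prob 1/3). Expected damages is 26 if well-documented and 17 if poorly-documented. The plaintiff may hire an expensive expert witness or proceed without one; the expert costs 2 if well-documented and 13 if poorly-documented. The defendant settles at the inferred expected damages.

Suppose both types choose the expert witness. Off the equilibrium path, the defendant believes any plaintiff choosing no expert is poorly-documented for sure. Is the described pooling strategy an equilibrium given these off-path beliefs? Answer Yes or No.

On path, the defendant holds the prior and pays 2/3·26 + 1/3·17 = 23. Off path (no expert), believing poorly-documented, it pays 17.
well-documented: the expert witness nets 23 − 2 = 21; no expert nets 17. well-documented stays.
poorly-documented: the expert witness nets 23 − 13 = 10; no expert nets 17. poorly-documented would deviate.
A type deviates, so pooling fails.

No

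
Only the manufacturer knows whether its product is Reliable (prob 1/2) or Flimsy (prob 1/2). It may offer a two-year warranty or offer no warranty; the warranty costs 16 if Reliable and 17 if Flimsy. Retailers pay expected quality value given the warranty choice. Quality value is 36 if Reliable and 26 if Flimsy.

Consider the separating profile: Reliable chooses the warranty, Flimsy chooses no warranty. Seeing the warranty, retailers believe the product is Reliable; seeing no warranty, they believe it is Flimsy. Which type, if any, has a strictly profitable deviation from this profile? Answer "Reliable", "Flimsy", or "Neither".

Reliable

The warranty pays 36; no warranty pays 26.
Reliable: assigned the warranty, nets 36 − 16 = 20; deviating to no warranty nets 26.
Flimsy: assigned no warranty, nets 26; deviating to the warranty nets 36 − 17 = 19.
The Reliable type gains 6 by deviating.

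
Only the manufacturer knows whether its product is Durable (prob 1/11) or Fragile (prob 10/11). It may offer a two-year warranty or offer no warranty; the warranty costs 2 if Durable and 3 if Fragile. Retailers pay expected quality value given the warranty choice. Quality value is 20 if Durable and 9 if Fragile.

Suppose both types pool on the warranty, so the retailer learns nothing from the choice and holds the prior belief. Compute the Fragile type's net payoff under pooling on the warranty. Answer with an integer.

7

Pooled price = 1/11·20 + 10/11·9 = 10.
Fragile pays cost 3 for the warranty, so net payoff = 10 − 3 = 7.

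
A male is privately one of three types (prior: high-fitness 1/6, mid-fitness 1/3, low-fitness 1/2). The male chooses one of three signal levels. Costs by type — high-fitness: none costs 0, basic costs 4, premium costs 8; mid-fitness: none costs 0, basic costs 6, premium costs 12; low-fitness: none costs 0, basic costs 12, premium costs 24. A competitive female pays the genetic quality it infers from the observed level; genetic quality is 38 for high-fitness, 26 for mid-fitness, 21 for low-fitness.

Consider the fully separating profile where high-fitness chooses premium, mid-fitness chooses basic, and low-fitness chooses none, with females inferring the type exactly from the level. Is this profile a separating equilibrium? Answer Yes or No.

Separating mating payoffs: premium → 38, basic → 26, none → 21.
high-fitness (assigned premium): none: 21 − 0 = 21; basic: 26 − 4 = 22; premium: 38 − 8 = 30. high-fitness stays.
mid-fitness (assigned basic): none: 21 − 0 = 21; basic: 26 − 6 = 20; premium: 38 − 12 = 26. mid-fitness prefers premium.
low-fitness (assigned none): none: 21 − 0 = 21; basic: 26 − 12 = 14; premium: 38 − 24 = 14. low-fitness stays.
At least one type deviates; the separating profile fails.

No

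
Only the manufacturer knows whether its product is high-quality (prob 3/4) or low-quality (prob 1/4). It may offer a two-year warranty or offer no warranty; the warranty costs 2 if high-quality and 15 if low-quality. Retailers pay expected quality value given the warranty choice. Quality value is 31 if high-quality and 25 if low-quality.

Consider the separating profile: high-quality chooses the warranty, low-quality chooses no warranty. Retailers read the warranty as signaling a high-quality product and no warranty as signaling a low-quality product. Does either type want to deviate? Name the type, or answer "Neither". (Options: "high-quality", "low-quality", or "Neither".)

Neither

The warranty pays 31; no warranty pays 25.
high-quality: assigned the warranty, nets 31 − 2 = 29; deviating to no warranty nets 25.
low-quality: assigned no warranty, nets 25; deviating to the warranty nets 31 − 15 = 16.
Both types strictly prefer their assigned action; no profitable deviation.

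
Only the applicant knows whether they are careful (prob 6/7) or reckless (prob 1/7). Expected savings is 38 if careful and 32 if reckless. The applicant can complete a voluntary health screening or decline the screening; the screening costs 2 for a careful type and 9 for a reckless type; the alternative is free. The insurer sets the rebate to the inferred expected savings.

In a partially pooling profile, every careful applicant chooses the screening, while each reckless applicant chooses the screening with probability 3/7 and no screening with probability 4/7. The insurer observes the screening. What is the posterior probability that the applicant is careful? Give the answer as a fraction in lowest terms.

14/15

P(the screening) = (6/7)·1 + (1/7)·(3/7) = 45/49.
By Bayes' rule, P(careful | the screening) = (6/7) / (45/49) = 14/15.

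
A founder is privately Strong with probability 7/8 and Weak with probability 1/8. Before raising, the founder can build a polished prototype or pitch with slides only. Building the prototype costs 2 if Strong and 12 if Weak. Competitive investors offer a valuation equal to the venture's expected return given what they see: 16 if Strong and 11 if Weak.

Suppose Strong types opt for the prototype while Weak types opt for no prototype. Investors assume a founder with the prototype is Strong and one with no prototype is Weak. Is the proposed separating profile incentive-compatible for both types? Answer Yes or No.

Yes

Under these beliefs, the prototype earns valuation 16 and no prototype earns valuation 11.
Strong: the prototype nets 16 − 2 = 14; no prototype nets 11. Strong prefers the prototype.
Weak: the prototype nets 16 − 12 = 4; no prototype nets 11. Weak prefers no prototype.
Neither type deviates, so the separating profile is an equilibrium.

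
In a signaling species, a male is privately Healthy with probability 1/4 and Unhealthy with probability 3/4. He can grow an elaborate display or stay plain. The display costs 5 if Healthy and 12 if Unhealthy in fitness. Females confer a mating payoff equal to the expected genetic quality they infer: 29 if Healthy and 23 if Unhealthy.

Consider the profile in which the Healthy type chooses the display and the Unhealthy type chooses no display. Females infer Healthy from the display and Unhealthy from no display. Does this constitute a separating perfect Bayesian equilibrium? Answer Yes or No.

Under these beliefs, the display earns mating payoff 29 and no display earns mating payoff 23.
Healthy: the display nets 29 − 5 = 24; no display nets 23. Healthy prefers the display.
Unhealthy: the display nets 29 − 12 = 17; no display nets 23. Unhealthy prefers no display.
Neither type deviates, so the separating profile is an equilibrium.

Yes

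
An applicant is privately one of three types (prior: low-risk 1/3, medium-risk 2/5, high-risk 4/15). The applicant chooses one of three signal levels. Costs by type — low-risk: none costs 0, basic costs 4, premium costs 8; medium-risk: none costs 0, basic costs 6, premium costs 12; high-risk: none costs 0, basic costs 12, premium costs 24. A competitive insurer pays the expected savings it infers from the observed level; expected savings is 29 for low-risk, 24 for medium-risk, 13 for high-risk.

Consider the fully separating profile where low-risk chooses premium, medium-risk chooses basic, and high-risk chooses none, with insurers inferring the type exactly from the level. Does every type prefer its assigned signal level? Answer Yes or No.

Separating rebates: premium → 29, basic → 24, none → 13.
low-risk (assigned premium): none: 13 − 0 = 13; basic: 24 − 4 = 20; premium: 29 − 8 = 21. low-risk stays.
medium-risk (assigned basic): none: 13 − 0 = 13; basic: 24 − 6 = 18; premium: 29 − 12 = 17. medium-risk stays.
high-risk (assigned none): none: 13 − 0 = 13; basic: 24 − 12 = 12; premium: 29 − 24 = 5. high-risk stays.
Every type prefers its assigned level; separation holds.

Yes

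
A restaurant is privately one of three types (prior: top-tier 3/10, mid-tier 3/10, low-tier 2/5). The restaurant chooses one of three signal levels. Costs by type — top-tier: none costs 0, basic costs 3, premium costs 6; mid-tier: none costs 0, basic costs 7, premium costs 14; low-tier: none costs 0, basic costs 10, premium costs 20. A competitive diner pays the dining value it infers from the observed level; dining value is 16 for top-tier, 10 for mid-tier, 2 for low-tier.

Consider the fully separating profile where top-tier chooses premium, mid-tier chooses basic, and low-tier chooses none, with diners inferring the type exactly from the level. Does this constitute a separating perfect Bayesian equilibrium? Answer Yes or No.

Yes

Separating price premiums: premium → 16, basic → 10, none → 2.
top-tier (assigned premium): none: 2 − 0 = 2; basic: 10 − 3 = 7; premium: 16 − 6 = 10. top-tier stays.
mid-tier (assigned basic): none: 2 − 0 = 2; basic: 10 − 7 = 3; premium: 16 − 14 = 2. mid-tier stays.
low-tier (assigned none): none: 2 − 0 = 2; basic: 10 − 10 = 0; premium: 16 − 20 = -4. low-tier stays.
Every type prefers its assigned level; separation holds.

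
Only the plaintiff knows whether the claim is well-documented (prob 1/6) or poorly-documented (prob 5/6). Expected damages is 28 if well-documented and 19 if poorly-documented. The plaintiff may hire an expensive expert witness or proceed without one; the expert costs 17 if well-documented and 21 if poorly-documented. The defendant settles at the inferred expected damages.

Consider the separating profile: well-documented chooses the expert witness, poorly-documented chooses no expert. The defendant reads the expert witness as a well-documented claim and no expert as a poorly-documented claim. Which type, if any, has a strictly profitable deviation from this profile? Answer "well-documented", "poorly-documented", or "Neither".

well-documented

The expert witness pays 28; no expert pays 19.
well-documented: assigned the expert witness, nets 28 − 17 = 11; deviating to no expert nets 19.
poorly-documented: assigned no expert, nets 19; deviating to the expert witness nets 28 − 21 = 7.
The well-documented type gains 8 by deviating.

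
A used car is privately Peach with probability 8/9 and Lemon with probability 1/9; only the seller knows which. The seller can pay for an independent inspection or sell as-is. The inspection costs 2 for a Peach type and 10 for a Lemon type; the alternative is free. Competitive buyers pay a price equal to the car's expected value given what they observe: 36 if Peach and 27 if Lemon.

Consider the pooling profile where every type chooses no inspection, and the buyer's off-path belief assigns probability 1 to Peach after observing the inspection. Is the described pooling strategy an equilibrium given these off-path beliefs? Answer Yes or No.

Yes

On path, the buyer holds the prior and pays 8/9·36 + 1/9·27 = 35. Off path (the inspection), believing Peach, it pays 36.
Peach: no inspection nets 35; the inspection nets 36 − 2 = 34. Peach stays.
Lemon: no inspection nets 35; the inspection nets 36 − 10 = 26. Lemon stays.
No type deviates, so pooling is sustained.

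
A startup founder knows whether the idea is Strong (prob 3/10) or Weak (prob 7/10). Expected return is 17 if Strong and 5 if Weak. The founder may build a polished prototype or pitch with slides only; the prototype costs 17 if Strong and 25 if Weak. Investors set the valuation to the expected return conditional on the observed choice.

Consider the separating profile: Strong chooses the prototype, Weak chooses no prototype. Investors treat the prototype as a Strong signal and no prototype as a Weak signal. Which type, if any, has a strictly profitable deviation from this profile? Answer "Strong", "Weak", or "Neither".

Strong

The prototype pays 17; no prototype pays 5.
Strong: assigned the prototype, nets 17 − 17 = 0; deviating to no prototype nets 5.
Weak: assigned no prototype, nets 5; deviating to the prototype nets 17 − 25 = -8.
The Strong type gains 5 by deviating.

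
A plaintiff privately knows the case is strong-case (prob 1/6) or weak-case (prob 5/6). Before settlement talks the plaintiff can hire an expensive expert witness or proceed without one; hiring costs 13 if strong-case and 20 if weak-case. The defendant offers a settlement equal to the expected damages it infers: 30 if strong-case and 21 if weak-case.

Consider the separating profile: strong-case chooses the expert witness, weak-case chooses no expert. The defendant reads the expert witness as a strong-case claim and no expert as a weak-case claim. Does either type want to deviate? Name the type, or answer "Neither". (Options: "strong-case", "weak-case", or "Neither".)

The expert witness pays 30; no expert pays 21.
strong-case: assigned the expert witness, nets 30 − 13 = 17; deviating to no expert nets 21.
weak-case: assigned no expert, nets 21; deviating to the expert witness nets 30 − 20 = 10.
The strong-case type gains 4 by deviating.

strong-case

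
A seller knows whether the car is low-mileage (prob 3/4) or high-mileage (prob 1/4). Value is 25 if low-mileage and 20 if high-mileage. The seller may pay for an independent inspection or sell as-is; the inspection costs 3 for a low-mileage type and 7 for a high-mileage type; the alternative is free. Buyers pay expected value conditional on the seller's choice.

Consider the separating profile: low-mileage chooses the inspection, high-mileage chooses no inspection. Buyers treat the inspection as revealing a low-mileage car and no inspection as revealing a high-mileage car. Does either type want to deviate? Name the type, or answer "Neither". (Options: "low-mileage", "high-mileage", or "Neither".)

The inspection pays 25; no inspection pays 20.
low-mileage: assigned the inspection, nets 25 − 3 = 22; deviating to no inspection nets 20.
high-mileage: assigned no inspection, nets 20; deviating to the inspection nets 25 − 7 = 18.
Both types strictly prefer their assigned action; no profitable deviation.

Neither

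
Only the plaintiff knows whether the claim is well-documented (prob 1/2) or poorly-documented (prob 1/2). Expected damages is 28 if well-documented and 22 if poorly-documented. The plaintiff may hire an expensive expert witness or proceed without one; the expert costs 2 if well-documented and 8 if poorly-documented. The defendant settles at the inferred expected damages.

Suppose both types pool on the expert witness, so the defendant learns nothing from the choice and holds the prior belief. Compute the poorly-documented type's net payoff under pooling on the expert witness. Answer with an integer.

Pooled settlement = 1/2·28 + 1/2·22 = 25.
poorly-documented pays cost 8 for the expert witness, so net payoff = 25 − 8 = 17.

17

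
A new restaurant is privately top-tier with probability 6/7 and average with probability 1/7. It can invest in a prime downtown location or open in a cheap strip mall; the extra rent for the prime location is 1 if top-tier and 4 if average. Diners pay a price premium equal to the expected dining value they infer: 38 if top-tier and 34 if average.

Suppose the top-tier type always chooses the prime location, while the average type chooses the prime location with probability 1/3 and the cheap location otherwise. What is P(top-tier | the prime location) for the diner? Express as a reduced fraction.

P(the prime location) = (6/7)·1 + (1/7)·(1/3) = 19/21.
By Bayes' rule, P(top-tier | the prime location) = (6/7) / (19/21) = 18/19.

18/19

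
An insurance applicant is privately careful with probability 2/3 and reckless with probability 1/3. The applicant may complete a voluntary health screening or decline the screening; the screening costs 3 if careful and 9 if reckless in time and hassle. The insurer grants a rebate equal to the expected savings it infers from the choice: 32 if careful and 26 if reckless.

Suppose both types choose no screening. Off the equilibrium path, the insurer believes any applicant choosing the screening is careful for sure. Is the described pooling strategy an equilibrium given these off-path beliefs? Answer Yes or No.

Yes

On path, the insurer holds the prior and pays 2/3·32 + 1/3·26 = 30. Off path (the screening), believing careful, it pays 32.
careful: no screening nets 30; the screening nets 32 − 3 = 29. careful stays.
reckless: no screening nets 30; the screening nets 32 − 9 = 23. reckless stays.
No type deviates, so pooling is sustained.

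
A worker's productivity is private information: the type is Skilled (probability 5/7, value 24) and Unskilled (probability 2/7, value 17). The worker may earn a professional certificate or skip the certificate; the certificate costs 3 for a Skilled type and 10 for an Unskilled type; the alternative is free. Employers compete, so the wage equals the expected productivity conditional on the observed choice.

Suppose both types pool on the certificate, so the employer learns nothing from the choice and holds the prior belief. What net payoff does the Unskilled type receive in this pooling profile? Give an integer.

12

Pooled wage = 5/7·24 + 2/7·17 = 22.
Unskilled pays cost 10 for the certificate, so net payoff = 22 − 10 = 12.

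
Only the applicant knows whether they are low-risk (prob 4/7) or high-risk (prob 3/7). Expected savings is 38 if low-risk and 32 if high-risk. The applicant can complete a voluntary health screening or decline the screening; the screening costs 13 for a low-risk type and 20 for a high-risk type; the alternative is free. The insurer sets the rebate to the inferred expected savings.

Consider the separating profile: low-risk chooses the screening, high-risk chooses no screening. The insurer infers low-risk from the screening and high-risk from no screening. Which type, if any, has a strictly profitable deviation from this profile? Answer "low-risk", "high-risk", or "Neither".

The screening pays 38; no screening pays 32.
low-risk: assigned the screening, nets 38 − 13 = 25; deviating to no screening nets 32.
high-risk: assigned no screening, nets 32; deviating to the screening nets 38 − 20 = 18.
The low-risk type gains 7 by deviating.

low-risk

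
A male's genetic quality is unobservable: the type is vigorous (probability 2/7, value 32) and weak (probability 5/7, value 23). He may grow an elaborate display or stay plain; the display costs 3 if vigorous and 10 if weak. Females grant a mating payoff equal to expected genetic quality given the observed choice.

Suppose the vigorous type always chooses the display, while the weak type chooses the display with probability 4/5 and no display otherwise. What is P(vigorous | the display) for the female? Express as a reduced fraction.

1/3

P(the display) = (2/7)·1 + (5/7)·(4/5) = 6/7.
By Bayes' rule, P(vigorous | the display) = (2/7) / (6/7) = 1/3.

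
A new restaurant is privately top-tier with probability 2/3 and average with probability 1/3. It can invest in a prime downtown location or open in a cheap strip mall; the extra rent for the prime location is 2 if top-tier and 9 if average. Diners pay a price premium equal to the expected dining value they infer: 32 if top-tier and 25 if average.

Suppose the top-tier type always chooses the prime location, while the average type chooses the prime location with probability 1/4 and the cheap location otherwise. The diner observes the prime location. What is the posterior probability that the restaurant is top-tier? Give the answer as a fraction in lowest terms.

8/9

P(the prime location) = (2/3)·1 + (1/3)·(1/4) = 3/4.
By Bayes' rule, P(top-tier | the prime location) = (2/3) / (3/4) = 8/9.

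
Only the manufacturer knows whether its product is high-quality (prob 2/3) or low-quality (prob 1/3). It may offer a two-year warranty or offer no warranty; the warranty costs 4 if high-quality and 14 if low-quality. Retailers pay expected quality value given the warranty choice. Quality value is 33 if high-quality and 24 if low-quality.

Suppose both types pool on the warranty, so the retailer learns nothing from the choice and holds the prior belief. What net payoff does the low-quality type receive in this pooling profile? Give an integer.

Pooled price = 2/3·33 + 1/3·24 = 30.
low-quality pays cost 14 for the warranty, so net payoff = 30 − 14 = 16.

16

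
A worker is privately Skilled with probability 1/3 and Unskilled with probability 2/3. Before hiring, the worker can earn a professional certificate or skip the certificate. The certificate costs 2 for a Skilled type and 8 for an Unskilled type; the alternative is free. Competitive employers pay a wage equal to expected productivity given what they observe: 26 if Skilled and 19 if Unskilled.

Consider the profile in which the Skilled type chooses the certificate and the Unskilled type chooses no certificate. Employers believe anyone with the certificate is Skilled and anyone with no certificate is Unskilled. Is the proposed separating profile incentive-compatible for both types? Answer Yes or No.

Under these beliefs, the certificate earns wage 26 and no certificate earns wage 19.
Skilled: the certificate nets 26 − 2 = 24; no certificate nets 19. Skilled prefers the certificate.
Unskilled: the certificate nets 26 − 8 = 18; no certificate nets 19. Unskilled prefers no certificate.
Neither type deviates, so the separating profile is an equilibrium.

Yes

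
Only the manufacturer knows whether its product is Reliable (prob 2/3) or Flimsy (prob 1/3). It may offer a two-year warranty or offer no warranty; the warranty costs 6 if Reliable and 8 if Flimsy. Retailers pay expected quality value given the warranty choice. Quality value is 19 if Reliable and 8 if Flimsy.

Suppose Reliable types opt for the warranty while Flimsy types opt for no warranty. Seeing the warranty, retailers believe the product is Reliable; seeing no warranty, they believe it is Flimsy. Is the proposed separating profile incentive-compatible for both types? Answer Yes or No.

Under these beliefs, the warranty earns price 19 and no warranty earns price 8.
Reliable: the warranty nets 19 − 6 = 13; no warranty nets 8. Reliable prefers the warranty.
Flimsy: the warranty nets 19 − 8 = 11; no warranty nets 8. Flimsy would deviate to the warranty.
Flimsy has a profitable deviation, so the profile is not an equilibrium.

No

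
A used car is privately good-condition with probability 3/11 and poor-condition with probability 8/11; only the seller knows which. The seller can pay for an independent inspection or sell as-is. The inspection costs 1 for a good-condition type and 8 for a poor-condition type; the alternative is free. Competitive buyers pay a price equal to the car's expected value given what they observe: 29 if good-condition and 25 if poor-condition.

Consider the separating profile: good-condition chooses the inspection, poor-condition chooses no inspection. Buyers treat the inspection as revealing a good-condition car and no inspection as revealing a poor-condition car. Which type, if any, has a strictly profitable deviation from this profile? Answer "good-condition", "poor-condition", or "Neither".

Neither

The inspection pays 29; no inspection pays 25.
good-condition: assigned the inspection, nets 29 − 1 = 28; deviating to no inspection nets 25.
poor-condition: assigned no inspection, nets 25; deviating to the inspection nets 29 − 8 = 21.
Both types strictly prefer their assigned action; no profitable deviation.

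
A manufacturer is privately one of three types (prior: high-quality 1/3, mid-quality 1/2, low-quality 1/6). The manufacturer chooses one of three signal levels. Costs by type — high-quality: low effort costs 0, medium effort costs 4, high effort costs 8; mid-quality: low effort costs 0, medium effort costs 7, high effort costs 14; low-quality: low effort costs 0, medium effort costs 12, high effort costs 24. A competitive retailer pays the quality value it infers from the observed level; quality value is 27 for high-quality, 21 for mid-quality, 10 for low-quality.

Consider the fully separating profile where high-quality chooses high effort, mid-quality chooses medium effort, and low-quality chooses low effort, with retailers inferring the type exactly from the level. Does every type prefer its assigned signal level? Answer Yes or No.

Separating prices: high effort → 27, medium effort → 21, low effort → 10.
high-quality (assigned high effort): low effort: 10 − 0 = 10; medium effort: 21 − 4 = 17; high effort: 27 − 8 = 19. high-quality stays.
mid-quality (assigned medium effort): low effort: 10 − 0 = 10; medium effort: 21 − 7 = 14; high effort: 27 − 14 = 13. mid-quality stays.
low-quality (assigned low effort): low effort: 10 − 0 = 10; medium effort: 21 − 12 = 9; high effort: 27 − 24 = 3. low-quality stays.
Every type prefers its assigned level; separation holds.

Yes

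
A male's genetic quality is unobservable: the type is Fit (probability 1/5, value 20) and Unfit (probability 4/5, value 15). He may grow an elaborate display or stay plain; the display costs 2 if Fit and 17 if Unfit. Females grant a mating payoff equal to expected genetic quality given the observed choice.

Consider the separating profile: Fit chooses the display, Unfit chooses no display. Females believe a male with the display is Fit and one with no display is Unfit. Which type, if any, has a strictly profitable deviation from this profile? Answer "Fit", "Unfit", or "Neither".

Neither

The display pays 20; no display pays 15.
Fit: assigned the display, nets 20 − 2 = 18; deviating to no display nets 15.
Unfit: assigned no display, nets 15; deviating to the display nets 20 − 17 = 3.
Both types strictly prefer their assigned action; no profitable deviation.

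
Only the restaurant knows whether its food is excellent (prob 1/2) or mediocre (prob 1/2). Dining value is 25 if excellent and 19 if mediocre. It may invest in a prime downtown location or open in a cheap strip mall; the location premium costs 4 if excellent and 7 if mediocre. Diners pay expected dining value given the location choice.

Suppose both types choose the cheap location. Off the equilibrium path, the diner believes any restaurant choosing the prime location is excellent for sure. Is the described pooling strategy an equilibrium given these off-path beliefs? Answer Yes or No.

Yes

On path, the diner holds the prior and pays 1/2·25 + 1/2·19 = 22. Off path (the prime location), believing excellent, it pays 25.
excellent: the cheap location nets 22; the prime location nets 25 − 4 = 21. excellent stays.
mediocre: the cheap location nets 22; the prime location nets 25 − 7 = 18. mediocre stays.
No type deviates, so pooling is sustained.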